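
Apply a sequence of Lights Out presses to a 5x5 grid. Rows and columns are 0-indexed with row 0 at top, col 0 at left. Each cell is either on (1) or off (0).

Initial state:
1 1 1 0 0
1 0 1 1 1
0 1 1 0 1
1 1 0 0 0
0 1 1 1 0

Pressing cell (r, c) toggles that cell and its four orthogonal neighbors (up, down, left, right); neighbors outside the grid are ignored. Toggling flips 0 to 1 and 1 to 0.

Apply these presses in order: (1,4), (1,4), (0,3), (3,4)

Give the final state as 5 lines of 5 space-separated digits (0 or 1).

After press 1 at (1,4):
1 1 1 0 1
1 0 1 0 0
0 1 1 0 0
1 1 0 0 0
0 1 1 1 0

After press 2 at (1,4):
1 1 1 0 0
1 0 1 1 1
0 1 1 0 1
1 1 0 0 0
0 1 1 1 0

After press 3 at (0,3):
1 1 0 1 1
1 0 1 0 1
0 1 1 0 1
1 1 0 0 0
0 1 1 1 0

After press 4 at (3,4):
1 1 0 1 1
1 0 1 0 1
0 1 1 0 0
1 1 0 1 1
0 1 1 1 1

Answer: 1 1 0 1 1
1 0 1 0 1
0 1 1 0 0
1 1 0 1 1
0 1 1 1 1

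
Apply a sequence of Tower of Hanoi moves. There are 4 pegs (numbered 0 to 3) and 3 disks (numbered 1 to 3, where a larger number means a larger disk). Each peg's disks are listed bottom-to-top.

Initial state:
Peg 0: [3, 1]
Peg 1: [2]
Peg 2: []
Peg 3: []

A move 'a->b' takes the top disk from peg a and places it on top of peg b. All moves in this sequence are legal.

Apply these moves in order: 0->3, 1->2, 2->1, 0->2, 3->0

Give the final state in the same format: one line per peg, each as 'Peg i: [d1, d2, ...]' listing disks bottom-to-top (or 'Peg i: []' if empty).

Answer: Peg 0: [1]
Peg 1: [2]
Peg 2: [3]
Peg 3: []

Derivation:
After move 1 (0->3):
Peg 0: [3]
Peg 1: [2]
Peg 2: []
Peg 3: [1]

After move 2 (1->2):
Peg 0: [3]
Peg 1: []
Peg 2: [2]
Peg 3: [1]

After move 3 (2->1):
Peg 0: [3]
Peg 1: [2]
Peg 2: []
Peg 3: [1]

After move 4 (0->2):
Peg 0: []
Peg 1: [2]
Peg 2: [3]
Peg 3: [1]

After move 5 (3->0):
Peg 0: [1]
Peg 1: [2]
Peg 2: [3]
Peg 3: []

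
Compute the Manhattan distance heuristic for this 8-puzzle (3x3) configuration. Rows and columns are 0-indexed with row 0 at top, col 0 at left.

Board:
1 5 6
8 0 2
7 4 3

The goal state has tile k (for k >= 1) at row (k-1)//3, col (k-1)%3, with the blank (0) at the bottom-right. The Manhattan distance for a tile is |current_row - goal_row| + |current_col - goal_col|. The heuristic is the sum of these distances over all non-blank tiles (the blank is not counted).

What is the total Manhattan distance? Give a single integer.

Answer: 10

Derivation:
Tile 1: at (0,0), goal (0,0), distance |0-0|+|0-0| = 0
Tile 5: at (0,1), goal (1,1), distance |0-1|+|1-1| = 1
Tile 6: at (0,2), goal (1,2), distance |0-1|+|2-2| = 1
Tile 8: at (1,0), goal (2,1), distance |1-2|+|0-1| = 2
Tile 2: at (1,2), goal (0,1), distance |1-0|+|2-1| = 2
Tile 7: at (2,0), goal (2,0), distance |2-2|+|0-0| = 0
Tile 4: at (2,1), goal (1,0), distance |2-1|+|1-0| = 2
Tile 3: at (2,2), goal (0,2), distance |2-0|+|2-2| = 2
Sum: 0 + 1 + 1 + 2 + 2 + 0 + 2 + 2 = 10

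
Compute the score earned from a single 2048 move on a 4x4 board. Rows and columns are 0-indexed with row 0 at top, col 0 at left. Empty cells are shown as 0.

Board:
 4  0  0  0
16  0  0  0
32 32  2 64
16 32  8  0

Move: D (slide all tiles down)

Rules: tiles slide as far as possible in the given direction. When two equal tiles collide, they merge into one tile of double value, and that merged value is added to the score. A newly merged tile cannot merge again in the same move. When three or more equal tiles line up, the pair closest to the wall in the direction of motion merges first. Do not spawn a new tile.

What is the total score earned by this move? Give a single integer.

Answer: 64

Derivation:
Slide down:
col 0: [4, 16, 32, 16] -> [4, 16, 32, 16]  score +0 (running 0)
col 1: [0, 0, 32, 32] -> [0, 0, 0, 64]  score +64 (running 64)
col 2: [0, 0, 2, 8] -> [0, 0, 2, 8]  score +0 (running 64)
col 3: [0, 0, 64, 0] -> [0, 0, 0, 64]  score +0 (running 64)
Board after move:
 4  0  0  0
16  0  0  0
32  0  2  0
16 64  8 64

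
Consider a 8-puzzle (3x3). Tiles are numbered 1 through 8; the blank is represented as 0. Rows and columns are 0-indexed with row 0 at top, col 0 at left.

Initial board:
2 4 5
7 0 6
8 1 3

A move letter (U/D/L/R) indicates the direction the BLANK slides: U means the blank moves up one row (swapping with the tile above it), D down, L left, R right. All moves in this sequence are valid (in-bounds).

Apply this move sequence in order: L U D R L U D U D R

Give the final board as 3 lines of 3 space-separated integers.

After move 1 (L):
2 4 5
0 7 6
8 1 3

After move 2 (U):
0 4 5
2 7 6
8 1 3

After move 3 (D):
2 4 5
0 7 6
8 1 3

After move 4 (R):
2 4 5
7 0 6
8 1 3

After move 5 (L):
2 4 5
0 7 6
8 1 3

After move 6 (U):
0 4 5
2 7 6
8 1 3

After move 7 (D):
2 4 5
0 7 6
8 1 3

After move 8 (U):
0 4 5
2 7 6
8 1 3

After move 9 (D):
2 4 5
0 7 6
8 1 3

After move 10 (R):
2 4 5
7 0 6
8 1 3

Answer: 2 4 5
7 0 6
8 1 3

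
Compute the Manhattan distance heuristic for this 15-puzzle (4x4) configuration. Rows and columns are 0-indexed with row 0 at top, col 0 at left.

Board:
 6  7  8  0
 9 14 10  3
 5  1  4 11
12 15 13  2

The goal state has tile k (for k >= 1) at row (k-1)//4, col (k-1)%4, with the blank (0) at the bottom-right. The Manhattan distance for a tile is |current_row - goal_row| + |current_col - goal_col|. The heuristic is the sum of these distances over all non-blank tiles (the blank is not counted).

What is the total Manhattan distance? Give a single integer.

Answer: 33

Derivation:
Tile 6: at (0,0), goal (1,1), distance |0-1|+|0-1| = 2
Tile 7: at (0,1), goal (1,2), distance |0-1|+|1-2| = 2
Tile 8: at (0,2), goal (1,3), distance |0-1|+|2-3| = 2
Tile 9: at (1,0), goal (2,0), distance |1-2|+|0-0| = 1
Tile 14: at (1,1), goal (3,1), distance |1-3|+|1-1| = 2
Tile 10: at (1,2), goal (2,1), distance |1-2|+|2-1| = 2
Tile 3: at (1,3), goal (0,2), distance |1-0|+|3-2| = 2
Tile 5: at (2,0), goal (1,0), distance |2-1|+|0-0| = 1
Tile 1: at (2,1), goal (0,0), distance |2-0|+|1-0| = 3
Tile 4: at (2,2), goal (0,3), distance |2-0|+|2-3| = 3
Tile 11: at (2,3), goal (2,2), distance |2-2|+|3-2| = 1
Tile 12: at (3,0), goal (2,3), distance |3-2|+|0-3| = 4
Tile 15: at (3,1), goal (3,2), distance |3-3|+|1-2| = 1
Tile 13: at (3,2), goal (3,0), distance |3-3|+|2-0| = 2
Tile 2: at (3,3), goal (0,1), distance |3-0|+|3-1| = 5
Sum: 2 + 2 + 2 + 1 + 2 + 2 + 2 + 1 + 3 + 3 + 1 + 4 + 1 + 2 + 5 = 33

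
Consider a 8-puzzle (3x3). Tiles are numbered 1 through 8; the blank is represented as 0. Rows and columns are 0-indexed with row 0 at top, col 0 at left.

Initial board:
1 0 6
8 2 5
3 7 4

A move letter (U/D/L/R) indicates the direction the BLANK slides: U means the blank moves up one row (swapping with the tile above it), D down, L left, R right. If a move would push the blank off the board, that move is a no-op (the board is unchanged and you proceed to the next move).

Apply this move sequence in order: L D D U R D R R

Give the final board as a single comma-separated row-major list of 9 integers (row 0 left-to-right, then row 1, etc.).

After move 1 (L):
0 1 6
8 2 5
3 7 4

After move 2 (D):
8 1 6
0 2 5
3 7 4

After move 3 (D):
8 1 6
3 2 5
0 7 4

After move 4 (U):
8 1 6
0 2 5
3 7 4

After move 5 (R):
8 1 6
2 0 5
3 7 4

After move 6 (D):
8 1 6
2 7 5
3 0 4

After move 7 (R):
8 1 6
2 7 5
3 4 0

After move 8 (R):
8 1 6
2 7 5
3 4 0

Answer: 8, 1, 6, 2, 7, 5, 3, 4, 0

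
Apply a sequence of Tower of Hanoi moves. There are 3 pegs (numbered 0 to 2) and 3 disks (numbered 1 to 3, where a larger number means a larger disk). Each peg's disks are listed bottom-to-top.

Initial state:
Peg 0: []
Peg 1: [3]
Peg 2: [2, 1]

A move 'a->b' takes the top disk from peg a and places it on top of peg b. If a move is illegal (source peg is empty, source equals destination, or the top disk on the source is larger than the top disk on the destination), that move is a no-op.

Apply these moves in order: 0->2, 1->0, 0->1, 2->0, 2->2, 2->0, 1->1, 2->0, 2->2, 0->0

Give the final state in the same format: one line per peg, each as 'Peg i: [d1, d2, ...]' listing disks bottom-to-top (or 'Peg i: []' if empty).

After move 1 (0->2):
Peg 0: []
Peg 1: [3]
Peg 2: [2, 1]

After move 2 (1->0):
Peg 0: [3]
Peg 1: []
Peg 2: [2, 1]

After move 3 (0->1):
Peg 0: []
Peg 1: [3]
Peg 2: [2, 1]

After move 4 (2->0):
Peg 0: [1]
Peg 1: [3]
Peg 2: [2]

After move 5 (2->2):
Peg 0: [1]
Peg 1: [3]
Peg 2: [2]

After move 6 (2->0):
Peg 0: [1]
Peg 1: [3]
Peg 2: [2]

After move 7 (1->1):
Peg 0: [1]
Peg 1: [3]
Peg 2: [2]

After move 8 (2->0):
Peg 0: [1]
Peg 1: [3]
Peg 2: [2]

After move 9 (2->2):
Peg 0: [1]
Peg 1: [3]
Peg 2: [2]

After move 10 (0->0):
Peg 0: [1]
Peg 1: [3]
Peg 2: [2]

Answer: Peg 0: [1]
Peg 1: [3]
Peg 2: [2]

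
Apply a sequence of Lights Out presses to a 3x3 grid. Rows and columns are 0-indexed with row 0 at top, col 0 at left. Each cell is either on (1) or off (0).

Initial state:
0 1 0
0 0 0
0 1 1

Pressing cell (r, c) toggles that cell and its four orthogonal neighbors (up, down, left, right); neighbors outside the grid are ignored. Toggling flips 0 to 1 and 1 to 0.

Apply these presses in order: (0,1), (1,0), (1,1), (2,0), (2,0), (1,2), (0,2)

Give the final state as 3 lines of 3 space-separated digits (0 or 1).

After press 1 at (0,1):
1 0 1
0 1 0
0 1 1

After press 2 at (1,0):
0 0 1
1 0 0
1 1 1

After press 3 at (1,1):
0 1 1
0 1 1
1 0 1

After press 4 at (2,0):
0 1 1
1 1 1
0 1 1

After press 5 at (2,0):
0 1 1
0 1 1
1 0 1

After press 6 at (1,2):
0 1 0
0 0 0
1 0 0

After press 7 at (0,2):
0 0 1
0 0 1
1 0 0

Answer: 0 0 1
0 0 1
1 0 0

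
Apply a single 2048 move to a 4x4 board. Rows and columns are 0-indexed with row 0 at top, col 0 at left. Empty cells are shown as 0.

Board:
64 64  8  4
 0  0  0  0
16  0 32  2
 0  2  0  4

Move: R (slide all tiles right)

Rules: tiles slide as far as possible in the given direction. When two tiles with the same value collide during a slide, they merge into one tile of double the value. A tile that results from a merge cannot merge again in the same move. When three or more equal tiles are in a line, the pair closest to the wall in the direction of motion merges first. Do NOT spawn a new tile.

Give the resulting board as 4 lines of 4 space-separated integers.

Slide right:
row 0: [64, 64, 8, 4] -> [0, 128, 8, 4]
row 1: [0, 0, 0, 0] -> [0, 0, 0, 0]
row 2: [16, 0, 32, 2] -> [0, 16, 32, 2]
row 3: [0, 2, 0, 4] -> [0, 0, 2, 4]

Answer:   0 128   8   4
  0   0   0   0
  0  16  32   2
  0   0   2   4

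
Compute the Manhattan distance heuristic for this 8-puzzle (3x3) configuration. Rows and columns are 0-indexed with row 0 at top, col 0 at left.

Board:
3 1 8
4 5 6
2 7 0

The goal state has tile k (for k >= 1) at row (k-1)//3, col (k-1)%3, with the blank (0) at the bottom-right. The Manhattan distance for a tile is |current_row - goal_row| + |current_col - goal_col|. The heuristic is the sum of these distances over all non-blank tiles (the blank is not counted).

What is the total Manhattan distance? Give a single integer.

Tile 3: (0,0)->(0,2) = 2
Tile 1: (0,1)->(0,0) = 1
Tile 8: (0,2)->(2,1) = 3
Tile 4: (1,0)->(1,0) = 0
Tile 5: (1,1)->(1,1) = 0
Tile 6: (1,2)->(1,2) = 0
Tile 2: (2,0)->(0,1) = 3
Tile 7: (2,1)->(2,0) = 1
Sum: 2 + 1 + 3 + 0 + 0 + 0 + 3 + 1 = 10

Answer: 10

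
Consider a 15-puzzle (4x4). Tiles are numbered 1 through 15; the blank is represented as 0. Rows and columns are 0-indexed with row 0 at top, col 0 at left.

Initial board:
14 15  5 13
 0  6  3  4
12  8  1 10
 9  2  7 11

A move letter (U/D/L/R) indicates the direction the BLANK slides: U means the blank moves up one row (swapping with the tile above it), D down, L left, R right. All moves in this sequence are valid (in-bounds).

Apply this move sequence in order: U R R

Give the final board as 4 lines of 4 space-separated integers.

After move 1 (U):
 0 15  5 13
14  6  3  4
12  8  1 10
 9  2  7 11

After move 2 (R):
15  0  5 13
14  6  3  4
12  8  1 10
 9  2  7 11

After move 3 (R):
15  5  0 13
14  6  3  4
12  8  1 10
 9  2  7 11

Answer: 15  5  0 13
14  6  3  4
12  8  1 10
 9  2  7 11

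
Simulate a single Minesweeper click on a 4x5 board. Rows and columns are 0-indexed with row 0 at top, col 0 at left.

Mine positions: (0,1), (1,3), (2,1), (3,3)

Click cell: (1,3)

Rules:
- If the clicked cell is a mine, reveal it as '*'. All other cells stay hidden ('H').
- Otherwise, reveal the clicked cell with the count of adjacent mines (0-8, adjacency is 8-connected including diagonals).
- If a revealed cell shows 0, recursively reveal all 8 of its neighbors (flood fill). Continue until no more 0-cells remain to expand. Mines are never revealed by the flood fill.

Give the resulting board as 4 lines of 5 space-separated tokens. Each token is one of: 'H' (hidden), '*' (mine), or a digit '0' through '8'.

H H H H H
H H H * H
H H H H H
H H H H H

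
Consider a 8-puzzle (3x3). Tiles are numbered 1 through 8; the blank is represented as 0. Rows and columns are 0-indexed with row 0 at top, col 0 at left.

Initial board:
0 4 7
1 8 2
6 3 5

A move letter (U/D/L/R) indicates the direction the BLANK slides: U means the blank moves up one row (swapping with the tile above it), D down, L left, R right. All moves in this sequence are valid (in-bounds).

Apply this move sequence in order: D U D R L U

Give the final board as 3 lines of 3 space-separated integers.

Answer: 0 4 7
1 8 2
6 3 5

Derivation:
After move 1 (D):
1 4 7
0 8 2
6 3 5

After move 2 (U):
0 4 7
1 8 2
6 3 5

After move 3 (D):
1 4 7
0 8 2
6 3 5

After move 4 (R):
1 4 7
8 0 2
6 3 5

After move 5 (L):
1 4 7
0 8 2
6 3 5

After move 6 (U):
0 4 7
1 8 2
6 3 5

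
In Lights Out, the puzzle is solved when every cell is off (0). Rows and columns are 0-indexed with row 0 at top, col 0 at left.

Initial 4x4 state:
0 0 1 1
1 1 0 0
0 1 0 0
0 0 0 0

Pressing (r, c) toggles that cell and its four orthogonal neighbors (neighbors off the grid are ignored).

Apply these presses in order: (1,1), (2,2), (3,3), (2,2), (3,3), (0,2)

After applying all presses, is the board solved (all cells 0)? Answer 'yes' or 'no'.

After press 1 at (1,1):
0 1 1 1
0 0 1 0
0 0 0 0
0 0 0 0

After press 2 at (2,2):
0 1 1 1
0 0 0 0
0 1 1 1
0 0 1 0

After press 3 at (3,3):
0 1 1 1
0 0 0 0
0 1 1 0
0 0 0 1

After press 4 at (2,2):
0 1 1 1
0 0 1 0
0 0 0 1
0 0 1 1

After press 5 at (3,3):
0 1 1 1
0 0 1 0
0 0 0 0
0 0 0 0

After press 6 at (0,2):
0 0 0 0
0 0 0 0
0 0 0 0
0 0 0 0

Lights still on: 0

Answer: yes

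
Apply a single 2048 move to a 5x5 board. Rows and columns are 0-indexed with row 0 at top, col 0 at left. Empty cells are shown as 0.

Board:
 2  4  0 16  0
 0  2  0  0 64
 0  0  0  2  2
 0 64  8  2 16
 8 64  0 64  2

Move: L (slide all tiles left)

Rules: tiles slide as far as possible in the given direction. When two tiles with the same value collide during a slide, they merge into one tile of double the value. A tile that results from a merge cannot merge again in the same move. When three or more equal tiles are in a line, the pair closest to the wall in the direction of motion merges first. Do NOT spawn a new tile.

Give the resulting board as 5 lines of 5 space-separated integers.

Answer:   2   4  16   0   0
  2  64   0   0   0
  4   0   0   0   0
 64   8   2  16   0
  8 128   2   0   0

Derivation:
Slide left:
row 0: [2, 4, 0, 16, 0] -> [2, 4, 16, 0, 0]
row 1: [0, 2, 0, 0, 64] -> [2, 64, 0, 0, 0]
row 2: [0, 0, 0, 2, 2] -> [4, 0, 0, 0, 0]
row 3: [0, 64, 8, 2, 16] -> [64, 8, 2, 16, 0]
row 4: [8, 64, 0, 64, 2] -> [8, 128, 2, 0, 0]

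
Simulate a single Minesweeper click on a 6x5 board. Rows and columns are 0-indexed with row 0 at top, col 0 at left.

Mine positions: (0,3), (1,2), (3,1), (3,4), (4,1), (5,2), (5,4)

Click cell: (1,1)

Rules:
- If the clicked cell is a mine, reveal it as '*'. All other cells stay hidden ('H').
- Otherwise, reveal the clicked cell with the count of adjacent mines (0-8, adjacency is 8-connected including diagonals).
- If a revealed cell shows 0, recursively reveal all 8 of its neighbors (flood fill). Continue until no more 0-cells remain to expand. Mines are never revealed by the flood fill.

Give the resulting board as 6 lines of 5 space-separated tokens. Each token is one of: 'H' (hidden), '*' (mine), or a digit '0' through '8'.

H H H H H
H 1 H H H
H H H H H
H H H H H
H H H H H
H H H H H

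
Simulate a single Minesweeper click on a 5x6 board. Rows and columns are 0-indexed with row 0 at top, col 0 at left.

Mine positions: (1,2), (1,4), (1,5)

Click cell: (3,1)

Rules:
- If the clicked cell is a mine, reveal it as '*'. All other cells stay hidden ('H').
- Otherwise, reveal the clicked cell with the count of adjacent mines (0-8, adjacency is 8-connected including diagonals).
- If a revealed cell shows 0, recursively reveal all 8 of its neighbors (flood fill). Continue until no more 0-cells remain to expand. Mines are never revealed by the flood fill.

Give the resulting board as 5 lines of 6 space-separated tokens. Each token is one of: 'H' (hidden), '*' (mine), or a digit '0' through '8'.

0 1 H H H H
0 1 H H H H
0 1 1 2 2 2
0 0 0 0 0 0
0 0 0 0 0 0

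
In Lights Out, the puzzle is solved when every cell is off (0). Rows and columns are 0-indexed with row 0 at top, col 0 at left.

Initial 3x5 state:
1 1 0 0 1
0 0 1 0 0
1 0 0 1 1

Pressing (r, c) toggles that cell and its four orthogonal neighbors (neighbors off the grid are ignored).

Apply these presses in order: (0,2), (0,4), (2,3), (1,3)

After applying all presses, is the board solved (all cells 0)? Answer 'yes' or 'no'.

Answer: no

Derivation:
After press 1 at (0,2):
1 0 1 1 1
0 0 0 0 0
1 0 0 1 1

After press 2 at (0,4):
1 0 1 0 0
0 0 0 0 1
1 0 0 1 1

After press 3 at (2,3):
1 0 1 0 0
0 0 0 1 1
1 0 1 0 0

After press 4 at (1,3):
1 0 1 1 0
0 0 1 0 0
1 0 1 1 0

Lights still on: 7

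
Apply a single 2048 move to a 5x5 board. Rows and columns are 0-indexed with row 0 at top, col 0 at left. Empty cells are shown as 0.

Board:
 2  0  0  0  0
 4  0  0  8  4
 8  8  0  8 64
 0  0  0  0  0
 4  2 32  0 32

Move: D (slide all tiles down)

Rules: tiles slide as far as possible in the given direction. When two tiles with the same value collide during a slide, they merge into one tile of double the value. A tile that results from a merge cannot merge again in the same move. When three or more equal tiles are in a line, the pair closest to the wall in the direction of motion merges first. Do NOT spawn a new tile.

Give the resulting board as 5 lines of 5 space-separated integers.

Slide down:
col 0: [2, 4, 8, 0, 4] -> [0, 2, 4, 8, 4]
col 1: [0, 0, 8, 0, 2] -> [0, 0, 0, 8, 2]
col 2: [0, 0, 0, 0, 32] -> [0, 0, 0, 0, 32]
col 3: [0, 8, 8, 0, 0] -> [0, 0, 0, 0, 16]
col 4: [0, 4, 64, 0, 32] -> [0, 0, 4, 64, 32]

Answer:  0  0  0  0  0
 2  0  0  0  0
 4  0  0  0  4
 8  8  0  0 64
 4  2 32 16 32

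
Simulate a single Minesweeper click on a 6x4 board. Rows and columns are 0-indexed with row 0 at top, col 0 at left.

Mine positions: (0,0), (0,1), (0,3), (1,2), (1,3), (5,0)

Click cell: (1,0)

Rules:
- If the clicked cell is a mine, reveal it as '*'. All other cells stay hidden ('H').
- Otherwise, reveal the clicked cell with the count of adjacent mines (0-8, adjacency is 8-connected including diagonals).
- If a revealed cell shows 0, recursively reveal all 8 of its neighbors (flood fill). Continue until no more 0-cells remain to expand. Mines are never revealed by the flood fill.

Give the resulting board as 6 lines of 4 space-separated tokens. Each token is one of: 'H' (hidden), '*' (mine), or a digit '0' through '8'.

H H H H
2 H H H
H H H H
H H H H
H H H H
H H H H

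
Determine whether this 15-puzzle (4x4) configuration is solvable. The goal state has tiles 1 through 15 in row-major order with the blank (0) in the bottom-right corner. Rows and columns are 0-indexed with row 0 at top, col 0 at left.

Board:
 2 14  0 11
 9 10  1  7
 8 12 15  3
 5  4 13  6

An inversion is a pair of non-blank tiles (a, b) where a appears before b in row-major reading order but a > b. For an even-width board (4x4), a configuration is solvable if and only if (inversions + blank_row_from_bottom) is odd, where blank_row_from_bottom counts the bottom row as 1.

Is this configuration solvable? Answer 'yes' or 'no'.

Inversions: 55
Blank is in row 0 (0-indexed from top), which is row 4 counting from the bottom (bottom = 1).
55 + 4 = 59, which is odd, so the puzzle is solvable.

Answer: yes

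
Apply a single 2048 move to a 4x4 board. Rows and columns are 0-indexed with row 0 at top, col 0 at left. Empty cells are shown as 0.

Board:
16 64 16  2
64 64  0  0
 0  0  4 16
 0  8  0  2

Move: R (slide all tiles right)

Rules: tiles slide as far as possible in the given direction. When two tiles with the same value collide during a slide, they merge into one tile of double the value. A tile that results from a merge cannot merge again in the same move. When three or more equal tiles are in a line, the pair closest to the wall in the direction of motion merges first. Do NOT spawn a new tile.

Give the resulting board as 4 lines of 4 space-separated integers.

Slide right:
row 0: [16, 64, 16, 2] -> [16, 64, 16, 2]
row 1: [64, 64, 0, 0] -> [0, 0, 0, 128]
row 2: [0, 0, 4, 16] -> [0, 0, 4, 16]
row 3: [0, 8, 0, 2] -> [0, 0, 8, 2]

Answer:  16  64  16   2
  0   0   0 128
  0   0   4  16
  0   0   8   2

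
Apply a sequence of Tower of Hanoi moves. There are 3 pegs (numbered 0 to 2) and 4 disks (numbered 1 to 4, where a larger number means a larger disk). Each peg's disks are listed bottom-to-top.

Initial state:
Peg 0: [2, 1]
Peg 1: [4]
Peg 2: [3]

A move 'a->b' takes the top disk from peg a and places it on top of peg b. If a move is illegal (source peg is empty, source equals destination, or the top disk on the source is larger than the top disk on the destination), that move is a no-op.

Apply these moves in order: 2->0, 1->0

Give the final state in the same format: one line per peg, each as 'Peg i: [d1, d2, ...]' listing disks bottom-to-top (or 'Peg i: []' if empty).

After move 1 (2->0):
Peg 0: [2, 1]
Peg 1: [4]
Peg 2: [3]

After move 2 (1->0):
Peg 0: [2, 1]
Peg 1: [4]
Peg 2: [3]

Answer: Peg 0: [2, 1]
Peg 1: [4]
Peg 2: [3]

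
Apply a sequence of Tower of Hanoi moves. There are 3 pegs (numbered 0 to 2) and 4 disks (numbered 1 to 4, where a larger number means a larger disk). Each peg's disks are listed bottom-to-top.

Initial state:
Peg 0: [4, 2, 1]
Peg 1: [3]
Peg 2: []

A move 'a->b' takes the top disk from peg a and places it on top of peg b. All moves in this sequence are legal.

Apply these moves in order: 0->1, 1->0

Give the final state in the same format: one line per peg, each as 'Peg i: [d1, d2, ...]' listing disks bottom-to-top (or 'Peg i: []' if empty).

After move 1 (0->1):
Peg 0: [4, 2]
Peg 1: [3, 1]
Peg 2: []

After move 2 (1->0):
Peg 0: [4, 2, 1]
Peg 1: [3]
Peg 2: []

Answer: Peg 0: [4, 2, 1]
Peg 1: [3]
Peg 2: []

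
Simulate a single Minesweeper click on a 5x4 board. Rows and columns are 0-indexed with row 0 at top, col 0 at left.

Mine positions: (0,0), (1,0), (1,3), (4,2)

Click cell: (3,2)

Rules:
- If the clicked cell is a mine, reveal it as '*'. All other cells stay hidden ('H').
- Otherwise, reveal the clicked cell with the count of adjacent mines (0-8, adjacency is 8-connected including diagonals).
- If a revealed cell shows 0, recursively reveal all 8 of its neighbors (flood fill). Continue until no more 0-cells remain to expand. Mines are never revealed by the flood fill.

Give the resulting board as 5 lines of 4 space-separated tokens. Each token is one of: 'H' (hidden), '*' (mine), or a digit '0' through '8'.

H H H H
H H H H
H H H H
H H 1 H
H H H H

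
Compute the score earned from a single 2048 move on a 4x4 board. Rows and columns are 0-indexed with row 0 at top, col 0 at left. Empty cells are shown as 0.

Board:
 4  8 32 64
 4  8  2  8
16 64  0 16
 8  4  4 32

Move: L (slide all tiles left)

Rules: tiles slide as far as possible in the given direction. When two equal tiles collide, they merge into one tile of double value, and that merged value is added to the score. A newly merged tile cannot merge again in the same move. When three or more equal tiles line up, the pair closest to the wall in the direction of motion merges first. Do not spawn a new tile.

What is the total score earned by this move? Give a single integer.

Slide left:
row 0: [4, 8, 32, 64] -> [4, 8, 32, 64]  score +0 (running 0)
row 1: [4, 8, 2, 8] -> [4, 8, 2, 8]  score +0 (running 0)
row 2: [16, 64, 0, 16] -> [16, 64, 16, 0]  score +0 (running 0)
row 3: [8, 4, 4, 32] -> [8, 8, 32, 0]  score +8 (running 8)
Board after move:
 4  8 32 64
 4  8  2  8
16 64 16  0
 8  8 32  0

Answer: 8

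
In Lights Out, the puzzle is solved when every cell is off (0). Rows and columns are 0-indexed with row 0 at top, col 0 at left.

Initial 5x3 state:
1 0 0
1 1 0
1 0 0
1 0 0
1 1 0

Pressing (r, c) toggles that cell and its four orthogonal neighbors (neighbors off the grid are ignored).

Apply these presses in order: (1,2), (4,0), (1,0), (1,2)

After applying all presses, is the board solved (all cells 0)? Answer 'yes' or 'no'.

Answer: yes

Derivation:
After press 1 at (1,2):
1 0 1
1 0 1
1 0 1
1 0 0
1 1 0

After press 2 at (4,0):
1 0 1
1 0 1
1 0 1
0 0 0
0 0 0

After press 3 at (1,0):
0 0 1
0 1 1
0 0 1
0 0 0
0 0 0

After press 4 at (1,2):
0 0 0
0 0 0
0 0 0
0 0 0
0 0 0

Lights still on: 0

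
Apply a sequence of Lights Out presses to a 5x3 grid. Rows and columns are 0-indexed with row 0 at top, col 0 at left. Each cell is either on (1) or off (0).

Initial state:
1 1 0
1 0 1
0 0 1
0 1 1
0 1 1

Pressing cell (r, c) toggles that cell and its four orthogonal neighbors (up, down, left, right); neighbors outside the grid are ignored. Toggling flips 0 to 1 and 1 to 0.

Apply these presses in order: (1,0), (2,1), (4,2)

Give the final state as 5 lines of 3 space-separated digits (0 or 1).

Answer: 0 1 0
0 0 1
0 1 0
0 0 0
0 0 0

Derivation:
After press 1 at (1,0):
0 1 0
0 1 1
1 0 1
0 1 1
0 1 1

After press 2 at (2,1):
0 1 0
0 0 1
0 1 0
0 0 1
0 1 1

After press 3 at (4,2):
0 1 0
0 0 1
0 1 0
0 0 0
0 0 0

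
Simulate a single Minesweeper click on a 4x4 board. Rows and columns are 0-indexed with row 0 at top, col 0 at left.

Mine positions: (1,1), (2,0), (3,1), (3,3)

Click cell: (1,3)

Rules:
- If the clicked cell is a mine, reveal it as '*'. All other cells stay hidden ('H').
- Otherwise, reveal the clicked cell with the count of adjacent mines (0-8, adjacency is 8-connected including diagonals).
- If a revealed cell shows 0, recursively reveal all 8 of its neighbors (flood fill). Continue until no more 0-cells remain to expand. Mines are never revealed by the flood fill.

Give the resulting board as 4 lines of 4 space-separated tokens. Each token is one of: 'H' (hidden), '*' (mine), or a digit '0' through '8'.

H H 1 0
H H 1 0
H H 3 1
H H H H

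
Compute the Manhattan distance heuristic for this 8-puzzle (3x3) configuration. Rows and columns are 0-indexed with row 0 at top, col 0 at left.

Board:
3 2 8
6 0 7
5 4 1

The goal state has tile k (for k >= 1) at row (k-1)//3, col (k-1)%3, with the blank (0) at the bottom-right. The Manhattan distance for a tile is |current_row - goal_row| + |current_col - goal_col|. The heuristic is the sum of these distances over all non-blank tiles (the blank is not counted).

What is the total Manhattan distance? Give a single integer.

Tile 3: (0,0)->(0,2) = 2
Tile 2: (0,1)->(0,1) = 0
Tile 8: (0,2)->(2,1) = 3
Tile 6: (1,0)->(1,2) = 2
Tile 7: (1,2)->(2,0) = 3
Tile 5: (2,0)->(1,1) = 2
Tile 4: (2,1)->(1,0) = 2
Tile 1: (2,2)->(0,0) = 4
Sum: 2 + 0 + 3 + 2 + 3 + 2 + 2 + 4 = 18

Answer: 18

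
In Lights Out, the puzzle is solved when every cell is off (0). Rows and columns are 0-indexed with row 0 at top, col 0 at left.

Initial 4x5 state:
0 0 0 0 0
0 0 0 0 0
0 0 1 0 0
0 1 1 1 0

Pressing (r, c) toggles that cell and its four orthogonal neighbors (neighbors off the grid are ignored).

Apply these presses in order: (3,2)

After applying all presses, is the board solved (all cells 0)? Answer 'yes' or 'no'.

Answer: yes

Derivation:
After press 1 at (3,2):
0 0 0 0 0
0 0 0 0 0
0 0 0 0 0
0 0 0 0 0

Lights still on: 0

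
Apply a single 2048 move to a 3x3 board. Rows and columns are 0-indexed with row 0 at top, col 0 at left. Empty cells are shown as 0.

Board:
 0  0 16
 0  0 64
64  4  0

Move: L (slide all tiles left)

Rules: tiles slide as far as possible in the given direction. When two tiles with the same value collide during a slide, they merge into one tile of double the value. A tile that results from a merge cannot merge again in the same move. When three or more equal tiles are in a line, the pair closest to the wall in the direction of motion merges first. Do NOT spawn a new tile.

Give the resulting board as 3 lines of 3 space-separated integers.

Answer: 16  0  0
64  0  0
64  4  0

Derivation:
Slide left:
row 0: [0, 0, 16] -> [16, 0, 0]
row 1: [0, 0, 64] -> [64, 0, 0]
row 2: [64, 4, 0] -> [64, 4, 0]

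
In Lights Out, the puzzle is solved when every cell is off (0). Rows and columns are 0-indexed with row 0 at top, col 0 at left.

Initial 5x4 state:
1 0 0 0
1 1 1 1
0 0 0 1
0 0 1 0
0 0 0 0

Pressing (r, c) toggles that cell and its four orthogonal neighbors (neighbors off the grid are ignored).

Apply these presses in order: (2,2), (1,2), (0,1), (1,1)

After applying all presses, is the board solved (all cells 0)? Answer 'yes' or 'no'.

After press 1 at (2,2):
1 0 0 0
1 1 0 1
0 1 1 0
0 0 0 0
0 0 0 0

After press 2 at (1,2):
1 0 1 0
1 0 1 0
0 1 0 0
0 0 0 0
0 0 0 0

After press 3 at (0,1):
0 1 0 0
1 1 1 0
0 1 0 0
0 0 0 0
0 0 0 0

After press 4 at (1,1):
0 0 0 0
0 0 0 0
0 0 0 0
0 0 0 0
0 0 0 0

Lights still on: 0

Answer: yes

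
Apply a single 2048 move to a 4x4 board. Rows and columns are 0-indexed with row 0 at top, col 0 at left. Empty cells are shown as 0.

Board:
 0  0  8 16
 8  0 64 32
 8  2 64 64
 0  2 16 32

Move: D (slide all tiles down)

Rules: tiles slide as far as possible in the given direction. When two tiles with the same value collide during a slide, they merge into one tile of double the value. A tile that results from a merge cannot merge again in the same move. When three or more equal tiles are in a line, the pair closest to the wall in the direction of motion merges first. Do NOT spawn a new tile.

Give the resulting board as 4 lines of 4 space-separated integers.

Slide down:
col 0: [0, 8, 8, 0] -> [0, 0, 0, 16]
col 1: [0, 0, 2, 2] -> [0, 0, 0, 4]
col 2: [8, 64, 64, 16] -> [0, 8, 128, 16]
col 3: [16, 32, 64, 32] -> [16, 32, 64, 32]

Answer:   0   0   0  16
  0   0   8  32
  0   0 128  64
 16   4  16  32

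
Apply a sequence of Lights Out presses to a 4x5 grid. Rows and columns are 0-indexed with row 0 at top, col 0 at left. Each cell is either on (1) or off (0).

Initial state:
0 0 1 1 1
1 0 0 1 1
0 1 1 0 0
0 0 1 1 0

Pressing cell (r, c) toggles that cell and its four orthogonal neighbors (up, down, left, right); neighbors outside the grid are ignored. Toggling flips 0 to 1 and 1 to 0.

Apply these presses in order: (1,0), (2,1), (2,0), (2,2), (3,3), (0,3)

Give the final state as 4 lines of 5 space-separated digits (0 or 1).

After press 1 at (1,0):
1 0 1 1 1
0 1 0 1 1
1 1 1 0 0
0 0 1 1 0

After press 2 at (2,1):
1 0 1 1 1
0 0 0 1 1
0 0 0 0 0
0 1 1 1 0

After press 3 at (2,0):
1 0 1 1 1
1 0 0 1 1
1 1 0 0 0
1 1 1 1 0

After press 4 at (2,2):
1 0 1 1 1
1 0 1 1 1
1 0 1 1 0
1 1 0 1 0

After press 5 at (3,3):
1 0 1 1 1
1 0 1 1 1
1 0 1 0 0
1 1 1 0 1

After press 6 at (0,3):
1 0 0 0 0
1 0 1 0 1
1 0 1 0 0
1 1 1 0 1

Answer: 1 0 0 0 0
1 0 1 0 1
1 0 1 0 0
1 1 1 0 1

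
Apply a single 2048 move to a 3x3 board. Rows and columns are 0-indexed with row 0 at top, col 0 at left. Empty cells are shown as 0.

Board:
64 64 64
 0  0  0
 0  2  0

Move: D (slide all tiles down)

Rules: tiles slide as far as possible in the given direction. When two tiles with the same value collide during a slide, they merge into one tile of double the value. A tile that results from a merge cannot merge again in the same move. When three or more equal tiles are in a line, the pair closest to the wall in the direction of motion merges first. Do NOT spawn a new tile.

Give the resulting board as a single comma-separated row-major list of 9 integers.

Slide down:
col 0: [64, 0, 0] -> [0, 0, 64]
col 1: [64, 0, 2] -> [0, 64, 2]
col 2: [64, 0, 0] -> [0, 0, 64]

Answer: 0, 0, 0, 0, 64, 0, 64, 2, 64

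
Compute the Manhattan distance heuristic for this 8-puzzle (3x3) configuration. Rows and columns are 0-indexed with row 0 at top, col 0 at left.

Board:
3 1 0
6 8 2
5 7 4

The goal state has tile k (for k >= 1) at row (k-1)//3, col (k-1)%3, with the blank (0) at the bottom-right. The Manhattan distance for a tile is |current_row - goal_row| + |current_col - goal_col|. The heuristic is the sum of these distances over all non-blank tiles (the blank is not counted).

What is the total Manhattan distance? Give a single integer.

Answer: 14

Derivation:
Tile 3: at (0,0), goal (0,2), distance |0-0|+|0-2| = 2
Tile 1: at (0,1), goal (0,0), distance |0-0|+|1-0| = 1
Tile 6: at (1,0), goal (1,2), distance |1-1|+|0-2| = 2
Tile 8: at (1,1), goal (2,1), distance |1-2|+|1-1| = 1
Tile 2: at (1,2), goal (0,1), distance |1-0|+|2-1| = 2
Tile 5: at (2,0), goal (1,1), distance |2-1|+|0-1| = 2
Tile 7: at (2,1), goal (2,0), distance |2-2|+|1-0| = 1
Tile 4: at (2,2), goal (1,0), distance |2-1|+|2-0| = 3
Sum: 2 + 1 + 2 + 1 + 2 + 2 + 1 + 3 = 14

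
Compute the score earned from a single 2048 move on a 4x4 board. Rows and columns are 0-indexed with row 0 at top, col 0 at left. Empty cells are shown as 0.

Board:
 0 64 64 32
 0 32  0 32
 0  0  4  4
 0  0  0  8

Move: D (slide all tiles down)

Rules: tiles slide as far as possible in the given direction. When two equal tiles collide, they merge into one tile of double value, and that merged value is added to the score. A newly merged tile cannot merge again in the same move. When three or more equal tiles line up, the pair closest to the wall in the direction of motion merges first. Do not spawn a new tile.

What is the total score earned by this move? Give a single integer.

Answer: 64

Derivation:
Slide down:
col 0: [0, 0, 0, 0] -> [0, 0, 0, 0]  score +0 (running 0)
col 1: [64, 32, 0, 0] -> [0, 0, 64, 32]  score +0 (running 0)
col 2: [64, 0, 4, 0] -> [0, 0, 64, 4]  score +0 (running 0)
col 3: [32, 32, 4, 8] -> [0, 64, 4, 8]  score +64 (running 64)
Board after move:
 0  0  0  0
 0  0  0 64
 0 64 64  4
 0 32  4  8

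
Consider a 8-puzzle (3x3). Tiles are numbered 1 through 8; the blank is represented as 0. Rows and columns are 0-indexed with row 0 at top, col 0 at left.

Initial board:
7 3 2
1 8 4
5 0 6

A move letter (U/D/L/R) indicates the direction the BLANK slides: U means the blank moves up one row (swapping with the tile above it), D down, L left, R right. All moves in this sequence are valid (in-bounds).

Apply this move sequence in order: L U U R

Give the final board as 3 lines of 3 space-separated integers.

After move 1 (L):
7 3 2
1 8 4
0 5 6

After move 2 (U):
7 3 2
0 8 4
1 5 6

After move 3 (U):
0 3 2
7 8 4
1 5 6

After move 4 (R):
3 0 2
7 8 4
1 5 6

Answer: 3 0 2
7 8 4
1 5 6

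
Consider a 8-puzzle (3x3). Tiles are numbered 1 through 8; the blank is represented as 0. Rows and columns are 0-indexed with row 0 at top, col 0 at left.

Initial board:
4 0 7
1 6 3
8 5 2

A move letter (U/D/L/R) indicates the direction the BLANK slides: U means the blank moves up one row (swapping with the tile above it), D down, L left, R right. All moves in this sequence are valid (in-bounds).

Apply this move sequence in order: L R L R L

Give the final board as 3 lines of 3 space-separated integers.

Answer: 0 4 7
1 6 3
8 5 2

Derivation:
After move 1 (L):
0 4 7
1 6 3
8 5 2

After move 2 (R):
4 0 7
1 6 3
8 5 2

After move 3 (L):
0 4 7
1 6 3
8 5 2

After move 4 (R):
4 0 7
1 6 3
8 5 2

After move 5 (L):
0 4 7
1 6 3
8 5 2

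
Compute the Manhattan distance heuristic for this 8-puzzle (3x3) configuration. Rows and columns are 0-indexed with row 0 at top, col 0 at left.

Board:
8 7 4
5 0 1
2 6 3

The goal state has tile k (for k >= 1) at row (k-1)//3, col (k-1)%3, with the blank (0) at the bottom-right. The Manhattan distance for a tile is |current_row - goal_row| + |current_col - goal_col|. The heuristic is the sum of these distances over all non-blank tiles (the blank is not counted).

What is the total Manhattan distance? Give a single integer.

Tile 8: at (0,0), goal (2,1), distance |0-2|+|0-1| = 3
Tile 7: at (0,1), goal (2,0), distance |0-2|+|1-0| = 3
Tile 4: at (0,2), goal (1,0), distance |0-1|+|2-0| = 3
Tile 5: at (1,0), goal (1,1), distance |1-1|+|0-1| = 1
Tile 1: at (1,2), goal (0,0), distance |1-0|+|2-0| = 3
Tile 2: at (2,0), goal (0,1), distance |2-0|+|0-1| = 3
Tile 6: at (2,1), goal (1,2), distance |2-1|+|1-2| = 2
Tile 3: at (2,2), goal (0,2), distance |2-0|+|2-2| = 2
Sum: 3 + 3 + 3 + 1 + 3 + 3 + 2 + 2 = 20

Answer: 20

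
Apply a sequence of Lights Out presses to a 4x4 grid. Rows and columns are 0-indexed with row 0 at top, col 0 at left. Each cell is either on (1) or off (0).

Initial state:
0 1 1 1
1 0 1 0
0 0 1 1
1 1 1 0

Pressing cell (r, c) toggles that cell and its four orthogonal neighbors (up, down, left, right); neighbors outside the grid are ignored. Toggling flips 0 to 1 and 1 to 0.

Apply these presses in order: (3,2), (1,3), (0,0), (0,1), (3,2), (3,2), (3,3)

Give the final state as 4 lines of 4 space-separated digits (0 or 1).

Answer: 0 1 0 0
0 1 0 1
0 0 0 1
1 0 1 0

Derivation:
After press 1 at (3,2):
0 1 1 1
1 0 1 0
0 0 0 1
1 0 0 1

After press 2 at (1,3):
0 1 1 0
1 0 0 1
0 0 0 0
1 0 0 1

After press 3 at (0,0):
1 0 1 0
0 0 0 1
0 0 0 0
1 0 0 1

After press 4 at (0,1):
0 1 0 0
0 1 0 1
0 0 0 0
1 0 0 1

After press 5 at (3,2):
0 1 0 0
0 1 0 1
0 0 1 0
1 1 1 0

After press 6 at (3,2):
0 1 0 0
0 1 0 1
0 0 0 0
1 0 0 1

After press 7 at (3,3):
0 1 0 0
0 1 0 1
0 0 0 1
1 0 1 0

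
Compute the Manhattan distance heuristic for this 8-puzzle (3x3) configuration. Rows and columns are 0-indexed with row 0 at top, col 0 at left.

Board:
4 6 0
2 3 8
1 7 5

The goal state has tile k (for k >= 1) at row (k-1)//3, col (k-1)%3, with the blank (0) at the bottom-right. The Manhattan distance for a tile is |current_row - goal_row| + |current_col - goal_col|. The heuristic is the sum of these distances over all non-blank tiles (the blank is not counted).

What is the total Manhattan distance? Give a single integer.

Tile 4: (0,0)->(1,0) = 1
Tile 6: (0,1)->(1,2) = 2
Tile 2: (1,0)->(0,1) = 2
Tile 3: (1,1)->(0,2) = 2
Tile 8: (1,2)->(2,1) = 2
Tile 1: (2,0)->(0,0) = 2
Tile 7: (2,1)->(2,0) = 1
Tile 5: (2,2)->(1,1) = 2
Sum: 1 + 2 + 2 + 2 + 2 + 2 + 1 + 2 = 14

Answer: 14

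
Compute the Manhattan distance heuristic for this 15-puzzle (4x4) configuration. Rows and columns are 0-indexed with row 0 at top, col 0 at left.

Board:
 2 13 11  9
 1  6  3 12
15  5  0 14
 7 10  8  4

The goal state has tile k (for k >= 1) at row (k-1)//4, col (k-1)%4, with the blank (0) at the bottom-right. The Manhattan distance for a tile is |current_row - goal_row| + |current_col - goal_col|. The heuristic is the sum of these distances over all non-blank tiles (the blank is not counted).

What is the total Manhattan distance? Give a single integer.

Answer: 34

Derivation:
Tile 2: at (0,0), goal (0,1), distance |0-0|+|0-1| = 1
Tile 13: at (0,1), goal (3,0), distance |0-3|+|1-0| = 4
Tile 11: at (0,2), goal (2,2), distance |0-2|+|2-2| = 2
Tile 9: at (0,3), goal (2,0), distance |0-2|+|3-0| = 5
Tile 1: at (1,0), goal (0,0), distance |1-0|+|0-0| = 1
Tile 6: at (1,1), goal (1,1), distance |1-1|+|1-1| = 0
Tile 3: at (1,2), goal (0,2), distance |1-0|+|2-2| = 1
Tile 12: at (1,3), goal (2,3), distance |1-2|+|3-3| = 1
Tile 15: at (2,0), goal (3,2), distance |2-3|+|0-2| = 3
Tile 5: at (2,1), goal (1,0), distance |2-1|+|1-0| = 2
Tile 14: at (2,3), goal (3,1), distance |2-3|+|3-1| = 3
Tile 7: at (3,0), goal (1,2), distance |3-1|+|0-2| = 4
Tile 10: at (3,1), goal (2,1), distance |3-2|+|1-1| = 1
Tile 8: at (3,2), goal (1,3), distance |3-1|+|2-3| = 3
Tile 4: at (3,3), goal (0,3), distance |3-0|+|3-3| = 3
Sum: 1 + 4 + 2 + 5 + 1 + 0 + 1 + 1 + 3 + 2 + 3 + 4 + 1 + 3 + 3 = 34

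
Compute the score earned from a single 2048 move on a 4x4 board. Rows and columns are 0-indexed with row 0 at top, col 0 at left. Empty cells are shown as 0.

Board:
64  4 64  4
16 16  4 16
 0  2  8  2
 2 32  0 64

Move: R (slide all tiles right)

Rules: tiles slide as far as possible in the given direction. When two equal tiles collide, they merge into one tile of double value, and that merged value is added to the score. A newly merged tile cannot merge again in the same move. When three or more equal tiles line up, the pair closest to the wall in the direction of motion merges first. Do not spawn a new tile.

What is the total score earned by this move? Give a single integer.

Answer: 32

Derivation:
Slide right:
row 0: [64, 4, 64, 4] -> [64, 4, 64, 4]  score +0 (running 0)
row 1: [16, 16, 4, 16] -> [0, 32, 4, 16]  score +32 (running 32)
row 2: [0, 2, 8, 2] -> [0, 2, 8, 2]  score +0 (running 32)
row 3: [2, 32, 0, 64] -> [0, 2, 32, 64]  score +0 (running 32)
Board after move:
64  4 64  4
 0 32  4 16
 0  2  8  2
 0  2 32 64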